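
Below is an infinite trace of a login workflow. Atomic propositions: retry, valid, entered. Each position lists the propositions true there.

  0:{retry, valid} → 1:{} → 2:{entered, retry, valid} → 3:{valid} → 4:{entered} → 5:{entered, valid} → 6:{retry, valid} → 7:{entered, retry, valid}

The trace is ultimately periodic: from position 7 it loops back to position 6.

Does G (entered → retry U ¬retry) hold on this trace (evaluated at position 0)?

No

entered → retry U ¬retry must hold at every position from 0 onward. It fails at position 7, so G (entered → retry U ¬retry) is false.
Positions where entered holds: 2, 4, 5, 7.
Check retry U ¬retry at each: 2→ok, 4→ok, 5→ok, 7→fails.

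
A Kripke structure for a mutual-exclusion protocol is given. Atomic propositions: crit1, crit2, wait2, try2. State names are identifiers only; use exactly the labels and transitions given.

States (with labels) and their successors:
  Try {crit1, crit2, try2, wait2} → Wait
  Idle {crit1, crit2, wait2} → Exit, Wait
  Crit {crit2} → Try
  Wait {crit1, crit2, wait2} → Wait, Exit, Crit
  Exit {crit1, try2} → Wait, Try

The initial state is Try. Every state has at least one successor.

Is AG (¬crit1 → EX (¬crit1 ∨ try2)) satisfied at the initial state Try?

States satisfying ¬crit1 → EX (¬crit1 ∨ try2): {Try, Idle, Crit, Wait, Exit}.
States satisfying AG (¬crit1 → EX (¬crit1 ∨ try2)): {Try, Idle, Crit, Wait, Exit}.
Every state reachable from Try satisfies ¬crit1 → EX (¬crit1 ∨ try2).
Try ∈ Sat(AG (¬crit1 → EX (¬crit1 ∨ try2))).

Holds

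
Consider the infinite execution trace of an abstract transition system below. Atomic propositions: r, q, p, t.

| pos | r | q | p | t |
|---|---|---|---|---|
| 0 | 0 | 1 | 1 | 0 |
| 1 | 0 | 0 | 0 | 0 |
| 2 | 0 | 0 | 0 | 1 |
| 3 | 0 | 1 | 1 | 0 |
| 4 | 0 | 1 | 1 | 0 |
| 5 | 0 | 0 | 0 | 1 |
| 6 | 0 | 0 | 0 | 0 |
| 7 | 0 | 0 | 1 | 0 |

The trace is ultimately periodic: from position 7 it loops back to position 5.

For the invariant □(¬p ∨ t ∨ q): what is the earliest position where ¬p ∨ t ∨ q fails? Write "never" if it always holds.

Check ¬p ∨ t ∨ q at each position in order: 0 ✓, 1 ✓, 2 ✓, 3 ✓, 4 ✓, 5 ✓, 6 ✓.
At position 7 the labels are {p}, so ¬p ∨ t ∨ q is false there. This is the first violation.

7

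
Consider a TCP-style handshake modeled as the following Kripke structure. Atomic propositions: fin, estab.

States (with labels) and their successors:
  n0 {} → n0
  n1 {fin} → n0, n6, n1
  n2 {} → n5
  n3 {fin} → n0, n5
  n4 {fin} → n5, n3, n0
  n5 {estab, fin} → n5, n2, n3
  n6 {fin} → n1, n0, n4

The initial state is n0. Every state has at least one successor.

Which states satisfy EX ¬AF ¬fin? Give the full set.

States satisfying ¬AF ¬fin: {n1, n3, n4, n5, n6}.
States satisfying EX ¬AF ¬fin: {n1, n2, n3, n4, n5, n6}.

{n1, n2, n3, n4, n5, n6}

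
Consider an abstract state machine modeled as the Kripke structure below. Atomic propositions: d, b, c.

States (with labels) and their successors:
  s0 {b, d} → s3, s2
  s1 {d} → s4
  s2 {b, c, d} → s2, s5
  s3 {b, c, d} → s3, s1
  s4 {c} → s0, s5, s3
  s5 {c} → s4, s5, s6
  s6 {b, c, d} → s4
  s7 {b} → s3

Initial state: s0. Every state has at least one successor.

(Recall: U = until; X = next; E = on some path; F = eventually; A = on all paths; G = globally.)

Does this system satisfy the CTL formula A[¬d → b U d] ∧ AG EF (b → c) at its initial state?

Holds

States satisfying ¬d → b: {s0, s1, s2, s3, s6, s7}.
States satisfying d: {s0, s1, s2, s3, s6}.
States satisfying A[¬d → b U d]: {s0, s1, s2, s3, s6, s7}.
States satisfying EF (b → c): {s0, s1, s2, s3, s4, s5, s6, s7}.
States satisfying AG EF (b → c): {s0, s1, s2, s3, s4, s5, s6, s7}.
States satisfying A[¬d → b U d] ∧ AG EF (b → c): {s0, s1, s2, s3, s6, s7}.
s0 ∈ Sat(A[¬d → b U d] ∧ AG EF (b → c)).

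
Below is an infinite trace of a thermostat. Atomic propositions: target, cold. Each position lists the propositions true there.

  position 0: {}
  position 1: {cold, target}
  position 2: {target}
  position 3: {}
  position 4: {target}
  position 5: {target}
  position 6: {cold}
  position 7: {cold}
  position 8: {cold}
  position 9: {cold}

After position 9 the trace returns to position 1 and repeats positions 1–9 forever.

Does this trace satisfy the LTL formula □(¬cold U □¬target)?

¬cold U □¬target must hold at every position from 0 onward. It fails at position 0, so □(¬cold U □¬target) is false.

No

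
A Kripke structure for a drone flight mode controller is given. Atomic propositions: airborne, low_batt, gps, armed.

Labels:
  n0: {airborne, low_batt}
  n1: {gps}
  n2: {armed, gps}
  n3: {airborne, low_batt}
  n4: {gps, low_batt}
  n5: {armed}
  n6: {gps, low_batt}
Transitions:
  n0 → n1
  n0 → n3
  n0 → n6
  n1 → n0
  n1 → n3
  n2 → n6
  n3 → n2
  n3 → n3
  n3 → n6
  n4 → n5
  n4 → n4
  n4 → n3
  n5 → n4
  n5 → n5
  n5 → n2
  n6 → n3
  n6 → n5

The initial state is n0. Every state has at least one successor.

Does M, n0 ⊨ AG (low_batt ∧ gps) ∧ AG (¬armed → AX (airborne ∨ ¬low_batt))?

No

States satisfying low_batt ∧ gps: {n4, n6}.
States satisfying AG (low_batt ∧ gps): ∅.
States satisfying ¬armed → AX (airborne ∨ ¬low_batt): {n1, n2, n5, n6}.
States satisfying AG (¬armed → AX (airborne ∨ ¬low_batt)): ∅.
States satisfying AG (low_batt ∧ gps) ∧ AG (¬armed → AX (airborne ∨ ¬low_batt)): ∅.
n0 ∉ Sat(AG (low_batt ∧ gps) ∧ AG (¬armed → AX (airborne ∨ ¬low_batt))).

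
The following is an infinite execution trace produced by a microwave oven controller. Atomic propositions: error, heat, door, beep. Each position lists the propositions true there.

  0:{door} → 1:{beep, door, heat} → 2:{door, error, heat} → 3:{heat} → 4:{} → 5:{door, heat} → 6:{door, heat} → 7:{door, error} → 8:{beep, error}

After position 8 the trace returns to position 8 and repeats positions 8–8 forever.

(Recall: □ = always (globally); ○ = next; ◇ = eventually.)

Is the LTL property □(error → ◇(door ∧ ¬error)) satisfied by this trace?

Does not hold

error → ◇(door ∧ ¬error) must hold at every position from 0 onward. It fails at position 7, so □(error → ◇(door ∧ ¬error)) is false.
Positions where error holds: 2, 7, 8.
Check ◇(door ∧ ¬error) at each: 2→ok, 7→fails, 8→fails.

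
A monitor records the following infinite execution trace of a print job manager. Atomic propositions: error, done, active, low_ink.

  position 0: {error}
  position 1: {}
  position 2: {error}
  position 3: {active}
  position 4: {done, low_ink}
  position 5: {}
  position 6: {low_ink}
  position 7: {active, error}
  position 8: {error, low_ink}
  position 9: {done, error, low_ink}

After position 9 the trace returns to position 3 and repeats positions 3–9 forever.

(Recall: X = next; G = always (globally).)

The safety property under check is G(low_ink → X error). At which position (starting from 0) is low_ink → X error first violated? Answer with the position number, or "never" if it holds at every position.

4

Check low_ink → X error at each position in order: 0 ✓, 1 ✓, 2 ✓, 3 ✓.
At position 4 the labels are {done, low_ink} and the next position 5 has {}, so low_ink → X error is false there. This is the first violation.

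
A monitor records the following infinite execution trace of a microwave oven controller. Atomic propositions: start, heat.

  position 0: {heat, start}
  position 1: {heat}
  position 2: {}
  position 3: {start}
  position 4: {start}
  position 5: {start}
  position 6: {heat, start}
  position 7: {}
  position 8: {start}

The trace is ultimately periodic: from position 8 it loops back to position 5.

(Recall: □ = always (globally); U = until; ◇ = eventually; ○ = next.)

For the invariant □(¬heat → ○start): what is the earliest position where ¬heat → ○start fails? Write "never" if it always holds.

never

¬heat → ○start holds at every position 0..8, and those are all the positions the trace ever visits, so the invariant □(¬heat → ○start) is never violated.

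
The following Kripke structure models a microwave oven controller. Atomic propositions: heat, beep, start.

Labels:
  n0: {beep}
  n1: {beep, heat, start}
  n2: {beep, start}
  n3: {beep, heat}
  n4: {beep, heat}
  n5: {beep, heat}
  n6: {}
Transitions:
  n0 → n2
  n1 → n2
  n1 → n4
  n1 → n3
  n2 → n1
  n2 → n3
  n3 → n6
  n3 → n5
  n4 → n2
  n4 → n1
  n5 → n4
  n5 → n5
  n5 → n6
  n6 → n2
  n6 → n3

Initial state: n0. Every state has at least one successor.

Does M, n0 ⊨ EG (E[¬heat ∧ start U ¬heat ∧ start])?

States satisfying E[¬heat ∧ start U ¬heat ∧ start]: {n2}.
States satisfying EG (E[¬heat ∧ start U ¬heat ∧ start]): ∅.
No suitable path/successor from n0 witnesses the formula.
n0 ∉ Sat(EG (E[¬heat ∧ start U ¬heat ∧ start])).

Does not hold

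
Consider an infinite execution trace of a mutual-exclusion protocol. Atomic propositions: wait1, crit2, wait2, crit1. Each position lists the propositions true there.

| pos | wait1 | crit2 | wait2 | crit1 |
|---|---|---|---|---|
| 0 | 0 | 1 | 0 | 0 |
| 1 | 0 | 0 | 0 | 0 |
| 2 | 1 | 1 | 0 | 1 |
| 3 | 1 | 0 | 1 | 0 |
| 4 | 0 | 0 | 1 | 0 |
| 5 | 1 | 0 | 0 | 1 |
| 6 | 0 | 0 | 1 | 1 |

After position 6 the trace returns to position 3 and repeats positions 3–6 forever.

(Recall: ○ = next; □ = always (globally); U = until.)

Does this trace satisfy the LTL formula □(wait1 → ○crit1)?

wait1 → ○crit1 must hold at every position from 0 onward. It fails at position 2, so □(wait1 → ○crit1) is false.
Positions where wait1 holds: 2, 3, 5.
Check ○crit1 at each: 2→fails, 3→fails, 5→ok.

No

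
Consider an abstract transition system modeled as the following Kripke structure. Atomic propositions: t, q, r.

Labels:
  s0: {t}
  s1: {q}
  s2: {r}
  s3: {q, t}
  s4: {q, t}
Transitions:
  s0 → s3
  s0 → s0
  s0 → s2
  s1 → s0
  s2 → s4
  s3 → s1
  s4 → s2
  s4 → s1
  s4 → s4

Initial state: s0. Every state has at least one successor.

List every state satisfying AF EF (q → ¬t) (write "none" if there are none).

{s0, s1, s2, s3, s4}

States satisfying EF (q → ¬t): {s0, s1, s2, s3, s4}.
States satisfying AF EF (q → ¬t): {s0, s1, s2, s3, s4}.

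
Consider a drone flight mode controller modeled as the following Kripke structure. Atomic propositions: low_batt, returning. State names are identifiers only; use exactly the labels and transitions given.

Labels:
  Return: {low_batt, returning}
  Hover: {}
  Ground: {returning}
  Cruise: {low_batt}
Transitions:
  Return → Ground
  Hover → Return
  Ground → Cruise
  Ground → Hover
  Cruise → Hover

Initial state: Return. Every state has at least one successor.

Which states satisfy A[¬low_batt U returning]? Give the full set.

{Return, Hover, Ground}

States satisfying ¬low_batt: {Hover, Ground}.
States satisfying returning: {Return, Ground}.
States satisfying A[¬low_batt U returning]: {Return, Hover, Ground}.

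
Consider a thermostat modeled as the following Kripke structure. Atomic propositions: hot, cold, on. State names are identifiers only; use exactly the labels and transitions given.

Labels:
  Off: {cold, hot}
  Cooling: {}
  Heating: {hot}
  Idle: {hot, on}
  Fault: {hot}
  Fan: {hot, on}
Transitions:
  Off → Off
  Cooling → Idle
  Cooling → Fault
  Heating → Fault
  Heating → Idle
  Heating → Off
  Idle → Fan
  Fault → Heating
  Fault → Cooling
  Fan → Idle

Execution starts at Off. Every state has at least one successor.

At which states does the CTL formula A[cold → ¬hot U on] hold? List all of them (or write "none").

{Idle, Fan}

States satisfying cold → ¬hot: {Cooling, Heating, Idle, Fault, Fan}.
States satisfying on: {Idle, Fan}.
States satisfying A[cold → ¬hot U on]: {Idle, Fan}.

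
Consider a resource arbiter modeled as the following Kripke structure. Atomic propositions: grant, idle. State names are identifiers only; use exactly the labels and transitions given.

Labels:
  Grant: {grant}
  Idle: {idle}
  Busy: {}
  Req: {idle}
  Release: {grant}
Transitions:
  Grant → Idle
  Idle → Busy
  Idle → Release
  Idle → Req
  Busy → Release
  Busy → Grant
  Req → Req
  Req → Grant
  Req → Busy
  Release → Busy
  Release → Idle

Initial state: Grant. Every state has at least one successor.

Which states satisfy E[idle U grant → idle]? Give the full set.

States satisfying idle: {Idle, Req}.
States satisfying grant → idle: {Idle, Busy, Req}.
States satisfying E[idle U grant → idle]: {Idle, Busy, Req}.

{Idle, Busy, Req}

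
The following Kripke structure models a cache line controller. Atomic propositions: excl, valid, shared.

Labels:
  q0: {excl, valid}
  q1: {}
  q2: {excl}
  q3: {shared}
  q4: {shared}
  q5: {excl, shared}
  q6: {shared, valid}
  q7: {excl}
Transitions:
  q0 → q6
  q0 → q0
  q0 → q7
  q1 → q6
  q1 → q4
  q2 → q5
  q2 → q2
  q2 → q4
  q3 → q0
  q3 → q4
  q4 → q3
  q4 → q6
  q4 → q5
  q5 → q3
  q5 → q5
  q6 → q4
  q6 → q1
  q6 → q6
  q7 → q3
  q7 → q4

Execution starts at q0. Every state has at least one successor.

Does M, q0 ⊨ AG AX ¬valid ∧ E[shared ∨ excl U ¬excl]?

No

States satisfying AX ¬valid: {q2, q5, q7}.
States satisfying AG AX ¬valid: ∅.
States satisfying shared ∨ excl: {q0, q2, q3, q4, q5, q6, q7}.
States satisfying ¬excl: {q1, q3, q4, q6}.
States satisfying E[shared ∨ excl U ¬excl]: {q0, q1, q2, q3, q4, q5, q6, q7}.
States satisfying AG AX ¬valid ∧ E[shared ∨ excl U ¬excl]: ∅.
q0 ∉ Sat(AG AX ¬valid ∧ E[shared ∨ excl U ¬excl]).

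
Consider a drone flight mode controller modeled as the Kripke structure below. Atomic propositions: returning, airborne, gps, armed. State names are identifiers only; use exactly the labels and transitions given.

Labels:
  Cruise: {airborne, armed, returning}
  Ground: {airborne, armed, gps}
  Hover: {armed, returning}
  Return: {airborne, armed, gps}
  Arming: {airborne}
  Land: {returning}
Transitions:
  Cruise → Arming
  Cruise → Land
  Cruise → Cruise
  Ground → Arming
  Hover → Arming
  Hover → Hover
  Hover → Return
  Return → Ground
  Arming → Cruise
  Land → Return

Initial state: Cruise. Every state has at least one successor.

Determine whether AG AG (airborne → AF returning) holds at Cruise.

States satisfying AG (airborne → AF returning): {Cruise, Ground, Hover, Return, Arming, Land}.
States satisfying AG AG (airborne → AF returning): {Cruise, Ground, Hover, Return, Arming, Land}.
Every state reachable from Cruise satisfies AG (airborne → AF returning).
Cruise ∈ Sat(AG AG (airborne → AF returning)).

Satisfied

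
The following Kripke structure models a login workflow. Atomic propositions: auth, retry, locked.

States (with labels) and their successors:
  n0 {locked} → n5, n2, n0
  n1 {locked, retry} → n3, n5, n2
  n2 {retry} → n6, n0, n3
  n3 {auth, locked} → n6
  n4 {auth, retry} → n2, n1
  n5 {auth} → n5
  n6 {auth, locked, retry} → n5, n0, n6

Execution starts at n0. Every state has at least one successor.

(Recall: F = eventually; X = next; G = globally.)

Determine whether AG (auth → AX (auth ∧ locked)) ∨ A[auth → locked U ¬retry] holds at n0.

Yes

States satisfying auth → AX (auth ∧ locked): {n0, n1, n2, n3}.
States satisfying AG (auth → AX (auth ∧ locked)): ∅.
States satisfying auth → locked: {n0, n1, n2, n3, n6}.
States satisfying ¬retry: {n0, n3, n5}.
States satisfying A[auth → locked U ¬retry]: {n0, n3, n5}.
States satisfying AG (auth → AX (auth ∧ locked)) ∨ A[auth → locked U ¬retry]: {n0, n3, n5}.
n0 ∈ Sat(AG (auth → AX (auth ∧ locked)) ∨ A[auth → locked U ¬retry]).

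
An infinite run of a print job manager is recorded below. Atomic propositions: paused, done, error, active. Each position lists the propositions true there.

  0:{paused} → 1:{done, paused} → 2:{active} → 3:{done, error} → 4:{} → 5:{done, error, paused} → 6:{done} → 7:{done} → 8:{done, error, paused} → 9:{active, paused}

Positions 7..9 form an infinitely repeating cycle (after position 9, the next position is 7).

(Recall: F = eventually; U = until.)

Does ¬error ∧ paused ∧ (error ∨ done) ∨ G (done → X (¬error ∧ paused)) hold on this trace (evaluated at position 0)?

done → X (¬error ∧ paused) must hold at every position from 0 onward. It fails at position 1, so G (done → X (¬error ∧ paused)) is false.
Positions where done holds: 1, 3, 5, 6, 7, 8.
Check X (¬error ∧ paused) at each: 1→fails, 3→fails, 5→fails, 6→fails, 7→fails, 8→ok.
At position 0: ¬error ∧ paused ∧ (error ∨ done) is false; G (done → X (¬error ∧ paused)) is false; so ¬error ∧ paused ∧ (error ∨ done) ∨ G (done → X (¬error ∧ paused)) is false.

No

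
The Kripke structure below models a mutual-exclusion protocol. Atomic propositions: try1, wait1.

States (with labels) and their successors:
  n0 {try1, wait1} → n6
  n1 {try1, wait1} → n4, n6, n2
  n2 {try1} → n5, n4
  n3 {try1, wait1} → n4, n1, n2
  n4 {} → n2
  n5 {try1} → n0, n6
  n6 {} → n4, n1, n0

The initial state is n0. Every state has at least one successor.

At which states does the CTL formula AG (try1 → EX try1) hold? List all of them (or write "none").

none

States satisfying try1 → EX try1: {n1, n2, n3, n4, n5, n6}.
States satisfying AG (try1 → EX try1): ∅.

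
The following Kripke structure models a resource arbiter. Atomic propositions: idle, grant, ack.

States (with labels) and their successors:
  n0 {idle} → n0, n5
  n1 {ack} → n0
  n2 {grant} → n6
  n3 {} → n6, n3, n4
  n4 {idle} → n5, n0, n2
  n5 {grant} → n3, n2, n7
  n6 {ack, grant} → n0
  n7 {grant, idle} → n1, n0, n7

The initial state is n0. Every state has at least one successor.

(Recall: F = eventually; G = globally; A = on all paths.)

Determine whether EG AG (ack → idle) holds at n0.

No

States satisfying AG (ack → idle): ∅.
States satisfying EG AG (ack → idle): ∅.
No suitable path/successor from n0 witnesses the formula.
n0 ∉ Sat(EG AG (ack → idle)).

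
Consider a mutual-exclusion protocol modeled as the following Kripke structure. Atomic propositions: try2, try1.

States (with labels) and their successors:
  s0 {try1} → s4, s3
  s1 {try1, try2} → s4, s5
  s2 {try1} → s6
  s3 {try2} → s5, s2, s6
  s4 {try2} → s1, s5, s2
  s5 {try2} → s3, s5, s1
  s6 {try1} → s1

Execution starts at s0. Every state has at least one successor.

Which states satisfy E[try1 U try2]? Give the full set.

States satisfying try1: {s0, s1, s2, s6}.
States satisfying try2: {s1, s3, s4, s5}.
States satisfying E[try1 U try2]: {s0, s1, s2, s3, s4, s5, s6}.

{s0, s1, s2, s3, s4, s5, s6}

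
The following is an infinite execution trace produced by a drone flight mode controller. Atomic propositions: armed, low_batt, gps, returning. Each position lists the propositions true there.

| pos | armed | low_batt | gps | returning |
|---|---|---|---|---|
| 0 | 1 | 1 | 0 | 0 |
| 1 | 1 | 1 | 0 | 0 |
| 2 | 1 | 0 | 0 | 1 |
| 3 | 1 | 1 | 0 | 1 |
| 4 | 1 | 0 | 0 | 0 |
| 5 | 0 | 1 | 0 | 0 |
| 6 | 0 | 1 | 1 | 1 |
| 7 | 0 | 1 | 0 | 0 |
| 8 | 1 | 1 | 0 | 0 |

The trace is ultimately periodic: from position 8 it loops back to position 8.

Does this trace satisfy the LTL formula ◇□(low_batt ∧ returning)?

No

□(low_batt ∧ returning) is false at every position 0..8, so it never becomes true and ◇□(low_batt ∧ returning) fails.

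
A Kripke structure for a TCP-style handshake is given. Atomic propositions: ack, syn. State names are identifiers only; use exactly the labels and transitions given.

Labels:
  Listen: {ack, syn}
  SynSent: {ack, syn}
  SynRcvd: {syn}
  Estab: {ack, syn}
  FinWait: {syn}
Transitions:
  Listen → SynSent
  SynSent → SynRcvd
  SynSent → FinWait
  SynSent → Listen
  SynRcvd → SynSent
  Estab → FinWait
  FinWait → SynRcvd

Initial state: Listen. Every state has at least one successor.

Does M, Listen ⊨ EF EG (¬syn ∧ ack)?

Does not hold

States satisfying EG (¬syn ∧ ack): ∅.
States satisfying EF EG (¬syn ∧ ack): ∅.
No suitable path/successor from Listen witnesses the formula.
Listen ∉ Sat(EF EG (¬syn ∧ ack)).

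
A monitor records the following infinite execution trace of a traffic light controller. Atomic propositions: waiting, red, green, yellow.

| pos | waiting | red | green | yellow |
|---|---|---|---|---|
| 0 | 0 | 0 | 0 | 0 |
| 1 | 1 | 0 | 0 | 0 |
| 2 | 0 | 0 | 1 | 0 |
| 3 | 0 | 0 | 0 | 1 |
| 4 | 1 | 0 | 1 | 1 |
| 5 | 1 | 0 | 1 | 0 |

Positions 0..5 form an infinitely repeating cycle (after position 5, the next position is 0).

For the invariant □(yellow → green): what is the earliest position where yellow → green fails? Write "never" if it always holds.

3

Check yellow → green at each position in order: 0 ✓, 1 ✓, 2 ✓.
At position 3 the labels are {yellow}, so yellow → green is false there. This is the first violation.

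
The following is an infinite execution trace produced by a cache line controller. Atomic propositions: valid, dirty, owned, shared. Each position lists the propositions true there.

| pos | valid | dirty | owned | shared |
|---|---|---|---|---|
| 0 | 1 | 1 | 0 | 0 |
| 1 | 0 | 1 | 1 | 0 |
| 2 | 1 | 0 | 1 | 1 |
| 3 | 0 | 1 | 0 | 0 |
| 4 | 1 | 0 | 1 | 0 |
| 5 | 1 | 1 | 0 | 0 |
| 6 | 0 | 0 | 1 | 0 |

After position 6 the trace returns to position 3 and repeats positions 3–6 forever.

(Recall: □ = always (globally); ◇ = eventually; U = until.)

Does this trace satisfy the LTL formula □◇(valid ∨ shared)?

◇(valid ∨ shared) holds at every position 0..6, and those are all positions ever visited, so □◇(valid ∨ shared) holds.

Yes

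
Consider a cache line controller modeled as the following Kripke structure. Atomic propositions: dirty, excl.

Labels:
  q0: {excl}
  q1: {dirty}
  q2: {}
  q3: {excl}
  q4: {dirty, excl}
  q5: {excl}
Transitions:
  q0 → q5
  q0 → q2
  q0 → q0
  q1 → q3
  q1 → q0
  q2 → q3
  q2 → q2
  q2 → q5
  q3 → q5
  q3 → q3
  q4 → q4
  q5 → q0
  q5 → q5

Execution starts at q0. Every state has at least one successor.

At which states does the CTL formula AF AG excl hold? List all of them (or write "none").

{q4}

States satisfying AG excl: {q4}.
States satisfying AF AG excl: {q4}.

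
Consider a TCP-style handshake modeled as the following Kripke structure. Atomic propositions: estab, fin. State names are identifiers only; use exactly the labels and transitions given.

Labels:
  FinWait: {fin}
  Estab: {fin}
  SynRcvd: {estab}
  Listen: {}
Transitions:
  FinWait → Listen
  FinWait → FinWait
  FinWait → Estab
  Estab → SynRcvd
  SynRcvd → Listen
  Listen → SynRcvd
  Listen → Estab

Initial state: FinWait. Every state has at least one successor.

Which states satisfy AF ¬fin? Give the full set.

States satisfying ¬fin: {SynRcvd, Listen}.
States satisfying AF ¬fin: {Estab, SynRcvd, Listen}.

{Estab, SynRcvd, Listen}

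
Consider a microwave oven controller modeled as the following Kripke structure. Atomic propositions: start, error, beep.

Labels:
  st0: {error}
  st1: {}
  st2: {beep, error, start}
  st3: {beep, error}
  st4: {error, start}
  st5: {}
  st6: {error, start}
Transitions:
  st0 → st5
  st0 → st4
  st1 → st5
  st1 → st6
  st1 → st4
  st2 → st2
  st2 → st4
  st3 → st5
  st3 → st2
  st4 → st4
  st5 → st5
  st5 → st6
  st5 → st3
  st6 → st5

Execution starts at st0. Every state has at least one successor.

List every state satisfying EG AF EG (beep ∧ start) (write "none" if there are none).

{st2}

States satisfying AF EG (beep ∧ start): {st2}.
States satisfying EG AF EG (beep ∧ start): {st2}.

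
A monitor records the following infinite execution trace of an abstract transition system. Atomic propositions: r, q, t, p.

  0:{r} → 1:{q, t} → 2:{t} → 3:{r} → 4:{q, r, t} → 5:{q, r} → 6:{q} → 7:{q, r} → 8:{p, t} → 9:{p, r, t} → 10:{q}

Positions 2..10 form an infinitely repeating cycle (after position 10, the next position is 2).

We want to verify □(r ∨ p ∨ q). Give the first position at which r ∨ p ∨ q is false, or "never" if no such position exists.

Check r ∨ p ∨ q at each position in order: 0 ✓, 1 ✓.
At position 2 the labels are {t}, so r ∨ p ∨ q is false there. This is the first violation.

2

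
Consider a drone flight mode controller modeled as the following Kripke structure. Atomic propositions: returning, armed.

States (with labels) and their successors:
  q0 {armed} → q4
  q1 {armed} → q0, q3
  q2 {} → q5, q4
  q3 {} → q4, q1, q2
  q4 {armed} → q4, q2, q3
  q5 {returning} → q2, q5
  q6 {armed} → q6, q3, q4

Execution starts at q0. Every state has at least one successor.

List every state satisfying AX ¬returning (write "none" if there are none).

{q0, q1, q3, q4, q6}

States satisfying ¬returning: {q0, q1, q2, q3, q4, q6}.
States satisfying AX ¬returning: {q0, q1, q3, q4, q6}.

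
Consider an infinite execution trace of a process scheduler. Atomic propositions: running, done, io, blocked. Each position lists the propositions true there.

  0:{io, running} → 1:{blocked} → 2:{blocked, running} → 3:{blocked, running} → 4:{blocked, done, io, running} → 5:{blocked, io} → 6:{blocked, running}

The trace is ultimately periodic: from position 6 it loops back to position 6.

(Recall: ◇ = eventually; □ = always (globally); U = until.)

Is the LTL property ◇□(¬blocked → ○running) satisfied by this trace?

Satisfied

□(¬blocked → ○running) holds at position 1, which is reachable from 0, so ◇□(¬blocked → ○running) holds.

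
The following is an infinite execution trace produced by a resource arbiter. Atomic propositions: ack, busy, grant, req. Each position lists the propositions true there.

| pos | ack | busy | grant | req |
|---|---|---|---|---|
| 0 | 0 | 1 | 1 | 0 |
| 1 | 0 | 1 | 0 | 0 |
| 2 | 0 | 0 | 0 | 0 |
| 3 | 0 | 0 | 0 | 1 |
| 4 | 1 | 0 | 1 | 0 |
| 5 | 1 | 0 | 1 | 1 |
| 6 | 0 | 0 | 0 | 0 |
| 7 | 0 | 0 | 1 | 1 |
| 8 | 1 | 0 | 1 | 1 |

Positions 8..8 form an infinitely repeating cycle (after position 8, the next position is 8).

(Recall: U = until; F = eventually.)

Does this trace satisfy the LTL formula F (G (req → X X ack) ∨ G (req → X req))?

G (req → X X ack) ∨ G (req → X req) holds at position 6, which is reachable from 0, so F (G (req → X X ack) ∨ G (req → X req)) holds.

Yes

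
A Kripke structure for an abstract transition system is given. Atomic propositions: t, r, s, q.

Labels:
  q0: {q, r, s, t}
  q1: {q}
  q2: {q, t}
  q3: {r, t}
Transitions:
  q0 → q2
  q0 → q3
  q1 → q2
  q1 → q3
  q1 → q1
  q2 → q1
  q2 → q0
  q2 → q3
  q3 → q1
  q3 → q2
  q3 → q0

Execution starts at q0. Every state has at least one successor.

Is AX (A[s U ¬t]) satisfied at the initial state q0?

States satisfying A[s U ¬t]: {q1}.
States satisfying AX (A[s U ¬t]): ∅.
q0 ∉ Sat(AX (A[s U ¬t])).

No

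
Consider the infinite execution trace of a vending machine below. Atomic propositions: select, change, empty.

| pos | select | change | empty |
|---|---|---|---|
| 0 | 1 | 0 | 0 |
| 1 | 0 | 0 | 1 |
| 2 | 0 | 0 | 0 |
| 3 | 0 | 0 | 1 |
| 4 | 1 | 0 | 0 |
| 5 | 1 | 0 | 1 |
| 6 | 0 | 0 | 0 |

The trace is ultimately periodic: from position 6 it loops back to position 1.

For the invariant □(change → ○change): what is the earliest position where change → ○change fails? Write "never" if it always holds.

never

change → ○change holds at every position 0..6, and those are all the positions the trace ever visits, so the invariant □(change → ○change) is never violated.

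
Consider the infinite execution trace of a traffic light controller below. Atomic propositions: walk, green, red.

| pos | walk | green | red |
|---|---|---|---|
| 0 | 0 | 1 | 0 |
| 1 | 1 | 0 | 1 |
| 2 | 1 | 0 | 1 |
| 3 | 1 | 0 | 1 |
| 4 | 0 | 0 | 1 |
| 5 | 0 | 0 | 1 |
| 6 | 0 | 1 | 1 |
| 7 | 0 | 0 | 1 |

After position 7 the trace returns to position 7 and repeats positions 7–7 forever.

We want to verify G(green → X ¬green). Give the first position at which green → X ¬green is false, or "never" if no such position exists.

never

green → X ¬green holds at every position 0..7, and those are all the positions the trace ever visits, so the invariant G(green → X ¬green) is never violated.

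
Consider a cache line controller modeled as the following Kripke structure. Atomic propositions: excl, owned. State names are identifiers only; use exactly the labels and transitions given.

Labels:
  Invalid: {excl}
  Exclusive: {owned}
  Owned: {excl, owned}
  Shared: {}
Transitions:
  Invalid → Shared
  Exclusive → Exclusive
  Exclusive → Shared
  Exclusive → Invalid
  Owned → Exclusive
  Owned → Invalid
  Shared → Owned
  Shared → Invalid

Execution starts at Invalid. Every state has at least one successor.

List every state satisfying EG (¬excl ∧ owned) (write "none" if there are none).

States satisfying ¬excl ∧ owned: {Exclusive}.
States satisfying EG (¬excl ∧ owned): {Exclusive}.

{Exclusive}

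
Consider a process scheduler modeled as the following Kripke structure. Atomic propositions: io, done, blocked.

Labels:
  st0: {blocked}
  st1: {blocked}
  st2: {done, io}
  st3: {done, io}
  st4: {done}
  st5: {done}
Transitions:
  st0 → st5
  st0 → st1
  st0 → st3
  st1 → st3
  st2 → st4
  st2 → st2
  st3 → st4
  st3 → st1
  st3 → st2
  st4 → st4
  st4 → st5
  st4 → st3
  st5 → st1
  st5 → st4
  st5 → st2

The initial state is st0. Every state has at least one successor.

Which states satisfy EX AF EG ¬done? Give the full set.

none

States satisfying AF EG ¬done: ∅.
States satisfying EX AF EG ¬done: ∅.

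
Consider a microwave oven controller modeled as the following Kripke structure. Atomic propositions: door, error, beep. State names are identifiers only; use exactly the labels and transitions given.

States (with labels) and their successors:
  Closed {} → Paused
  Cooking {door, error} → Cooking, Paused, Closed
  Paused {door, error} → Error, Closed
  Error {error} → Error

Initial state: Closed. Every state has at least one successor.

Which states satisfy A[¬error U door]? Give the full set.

States satisfying ¬error: {Closed}.
States satisfying door: {Cooking, Paused}.
States satisfying A[¬error U door]: {Closed, Cooking, Paused}.

{Closed, Cooking, Paused}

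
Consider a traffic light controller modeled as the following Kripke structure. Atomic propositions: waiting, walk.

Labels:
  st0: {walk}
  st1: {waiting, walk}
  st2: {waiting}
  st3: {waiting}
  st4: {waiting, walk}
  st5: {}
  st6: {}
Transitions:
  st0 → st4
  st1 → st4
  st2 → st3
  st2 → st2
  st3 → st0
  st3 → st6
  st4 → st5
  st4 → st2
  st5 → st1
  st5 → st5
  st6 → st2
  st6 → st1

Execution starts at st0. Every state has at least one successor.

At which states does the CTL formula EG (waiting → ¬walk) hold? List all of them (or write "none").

{st2, st3, st5, st6}

States satisfying waiting → ¬walk: {st0, st2, st3, st5, st6}.
States satisfying EG (waiting → ¬walk): {st2, st3, st5, st6}.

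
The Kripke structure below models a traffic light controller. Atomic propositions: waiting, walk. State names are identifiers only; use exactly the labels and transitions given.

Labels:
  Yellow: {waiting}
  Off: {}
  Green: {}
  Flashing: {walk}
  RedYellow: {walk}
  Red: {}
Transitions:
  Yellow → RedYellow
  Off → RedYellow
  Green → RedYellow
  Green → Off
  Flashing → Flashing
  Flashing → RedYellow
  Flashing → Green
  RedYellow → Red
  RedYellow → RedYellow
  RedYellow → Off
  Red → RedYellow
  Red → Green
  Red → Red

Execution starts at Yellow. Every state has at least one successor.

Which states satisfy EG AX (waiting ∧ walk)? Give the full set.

States satisfying AX (waiting ∧ walk): ∅.
States satisfying EG AX (waiting ∧ walk): ∅.

none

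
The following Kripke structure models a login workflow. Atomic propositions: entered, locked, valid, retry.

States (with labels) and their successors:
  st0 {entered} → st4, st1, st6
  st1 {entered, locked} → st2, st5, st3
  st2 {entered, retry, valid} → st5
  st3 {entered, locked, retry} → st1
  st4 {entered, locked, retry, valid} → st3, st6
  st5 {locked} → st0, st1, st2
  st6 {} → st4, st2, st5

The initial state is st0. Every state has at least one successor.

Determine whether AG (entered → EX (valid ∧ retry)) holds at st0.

States satisfying entered → EX (valid ∧ retry): {st0, st1, st5, st6}.
States satisfying AG (entered → EX (valid ∧ retry)): ∅.
st2 is reachable from st0 and violates entered → EX (valid ∧ retry), so AG fails at st0.
st0 ∉ Sat(AG (entered → EX (valid ∧ retry))).

No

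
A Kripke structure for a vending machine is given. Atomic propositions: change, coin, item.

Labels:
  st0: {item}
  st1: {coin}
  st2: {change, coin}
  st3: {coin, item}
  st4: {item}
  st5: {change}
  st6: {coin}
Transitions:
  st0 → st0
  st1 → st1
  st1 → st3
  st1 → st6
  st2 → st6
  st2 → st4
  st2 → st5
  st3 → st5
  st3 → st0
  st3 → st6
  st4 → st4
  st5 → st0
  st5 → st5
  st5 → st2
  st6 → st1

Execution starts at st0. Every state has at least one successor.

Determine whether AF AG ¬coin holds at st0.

Satisfied

States satisfying AG ¬coin: {st0, st4}.
States satisfying AF AG ¬coin: {st0, st4}.
st0 ∈ Sat(AF AG ¬coin).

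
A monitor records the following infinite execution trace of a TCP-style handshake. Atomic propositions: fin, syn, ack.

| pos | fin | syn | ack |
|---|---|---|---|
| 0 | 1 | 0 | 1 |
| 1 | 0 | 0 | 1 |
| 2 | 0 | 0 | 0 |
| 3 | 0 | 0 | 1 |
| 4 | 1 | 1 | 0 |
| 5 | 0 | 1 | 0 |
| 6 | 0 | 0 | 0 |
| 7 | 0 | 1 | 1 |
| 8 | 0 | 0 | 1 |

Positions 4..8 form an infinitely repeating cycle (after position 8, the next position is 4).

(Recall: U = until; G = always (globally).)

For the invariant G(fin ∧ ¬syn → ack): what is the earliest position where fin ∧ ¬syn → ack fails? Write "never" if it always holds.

fin ∧ ¬syn → ack holds at every position 0..8, and those are all the positions the trace ever visits, so the invariant G(fin ∧ ¬syn → ack) is never violated.

never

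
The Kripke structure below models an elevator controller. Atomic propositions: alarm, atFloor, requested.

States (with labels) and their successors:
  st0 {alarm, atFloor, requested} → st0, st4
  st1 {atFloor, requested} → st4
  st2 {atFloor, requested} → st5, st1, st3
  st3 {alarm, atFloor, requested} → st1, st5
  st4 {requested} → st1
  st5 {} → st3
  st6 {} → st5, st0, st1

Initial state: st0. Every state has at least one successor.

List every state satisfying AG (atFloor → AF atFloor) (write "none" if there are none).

{st0, st1, st2, st3, st4, st5, st6}

States satisfying atFloor → AF atFloor: {st0, st1, st2, st3, st4, st5, st6}.
States satisfying AG (atFloor → AF atFloor): {st0, st1, st2, st3, st4, st5, st6}.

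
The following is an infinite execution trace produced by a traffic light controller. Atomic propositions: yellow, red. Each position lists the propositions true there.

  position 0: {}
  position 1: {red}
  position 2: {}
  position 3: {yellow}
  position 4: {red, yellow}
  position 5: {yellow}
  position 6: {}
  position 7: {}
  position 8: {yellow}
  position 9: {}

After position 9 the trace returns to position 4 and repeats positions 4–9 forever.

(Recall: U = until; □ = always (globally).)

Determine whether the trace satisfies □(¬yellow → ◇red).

Holds

¬yellow → ◇red holds at every position 0..9, and those are all positions ever visited, so □(¬yellow → ◇red) holds.
Positions where ¬yellow holds: 0, 1, 2, 6, 7, 9.
Check ◇red at each: 0→ok, 1→ok, 2→ok, 6→ok, 7→ok, 9→ok.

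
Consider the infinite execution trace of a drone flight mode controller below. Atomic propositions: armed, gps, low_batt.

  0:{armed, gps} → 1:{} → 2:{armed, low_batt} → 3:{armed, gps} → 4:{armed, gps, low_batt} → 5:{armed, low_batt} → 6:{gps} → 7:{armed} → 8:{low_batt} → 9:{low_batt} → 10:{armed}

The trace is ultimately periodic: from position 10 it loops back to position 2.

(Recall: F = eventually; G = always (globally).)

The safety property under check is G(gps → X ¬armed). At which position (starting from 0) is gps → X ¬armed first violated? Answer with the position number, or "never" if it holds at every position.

3

Check gps → X ¬armed at each position in order: 0 ✓, 1 ✓, 2 ✓.
At position 3 the labels are {armed, gps} and the next position 4 has {armed, gps, low_batt}, so gps → X ¬armed is false there. This is the first violation.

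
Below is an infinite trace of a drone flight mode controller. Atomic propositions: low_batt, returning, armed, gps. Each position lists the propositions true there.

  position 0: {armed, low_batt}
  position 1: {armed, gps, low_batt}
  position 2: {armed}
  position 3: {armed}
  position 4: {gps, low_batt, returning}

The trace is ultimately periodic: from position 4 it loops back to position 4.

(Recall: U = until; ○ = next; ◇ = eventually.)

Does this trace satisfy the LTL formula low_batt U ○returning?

Walking from position 0: at position 2, ○returning has not yet held and low_batt fails, so low_batt U ○returning is false.

Violated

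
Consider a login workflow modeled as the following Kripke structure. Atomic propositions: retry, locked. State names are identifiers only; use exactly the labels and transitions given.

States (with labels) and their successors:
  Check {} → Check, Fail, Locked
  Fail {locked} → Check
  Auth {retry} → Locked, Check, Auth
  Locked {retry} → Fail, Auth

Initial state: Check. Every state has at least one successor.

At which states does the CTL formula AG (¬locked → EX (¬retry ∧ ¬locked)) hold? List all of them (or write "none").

States satisfying ¬locked → EX (¬retry ∧ ¬locked): {Check, Fail, Auth}.
States satisfying AG (¬locked → EX (¬retry ∧ ¬locked)): ∅.

none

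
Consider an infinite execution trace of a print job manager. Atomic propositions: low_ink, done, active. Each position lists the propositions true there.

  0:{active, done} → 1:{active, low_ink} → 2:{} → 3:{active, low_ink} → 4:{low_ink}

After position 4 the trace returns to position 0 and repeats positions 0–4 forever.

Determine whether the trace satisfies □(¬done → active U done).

Violated

¬done → active U done must hold at every position from 0 onward. It fails at position 1, so □(¬done → active U done) is false.
Positions where ¬done holds: 1, 2, 3, 4.
Check active U done at each: 1→fails, 2→fails, 3→fails, 4→fails.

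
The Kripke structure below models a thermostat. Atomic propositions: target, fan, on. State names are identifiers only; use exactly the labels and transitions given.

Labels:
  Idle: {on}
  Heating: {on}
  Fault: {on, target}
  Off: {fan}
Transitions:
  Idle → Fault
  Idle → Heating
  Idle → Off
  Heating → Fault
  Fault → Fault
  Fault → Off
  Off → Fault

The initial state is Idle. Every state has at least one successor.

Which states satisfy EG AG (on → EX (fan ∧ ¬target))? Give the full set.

{Fault, Off}

States satisfying AG (on → EX (fan ∧ ¬target)): {Fault, Off}.
States satisfying EG AG (on → EX (fan ∧ ¬target)): {Fault, Off}.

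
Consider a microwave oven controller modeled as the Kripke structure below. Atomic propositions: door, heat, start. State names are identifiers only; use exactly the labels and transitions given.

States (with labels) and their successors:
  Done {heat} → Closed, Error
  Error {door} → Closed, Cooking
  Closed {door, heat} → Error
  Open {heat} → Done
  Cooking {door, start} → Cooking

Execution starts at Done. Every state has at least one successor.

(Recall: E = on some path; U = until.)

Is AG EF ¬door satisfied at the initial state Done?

Does not hold

States satisfying EF ¬door: {Done, Open}.
States satisfying AG EF ¬door: ∅.
Closed is reachable from Done and violates EF ¬door, so AG fails at Done.
Done ∉ Sat(AG EF ¬door).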